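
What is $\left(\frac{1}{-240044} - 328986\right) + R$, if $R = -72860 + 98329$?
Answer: $- \frac{72857434749}{240044} \approx -3.0352 \cdot 10^{5}$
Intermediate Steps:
$R = 25469$
$\left(\frac{1}{-240044} - 328986\right) + R = \left(\frac{1}{-240044} - 328986\right) + 25469 = \left(- \frac{1}{240044} - 328986\right) + 25469 = - \frac{78971115385}{240044} + 25469 = - \frac{72857434749}{240044}$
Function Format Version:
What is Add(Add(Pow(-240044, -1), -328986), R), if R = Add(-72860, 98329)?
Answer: Rational(-72857434749, 240044) ≈ -3.0352e+5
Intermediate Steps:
R = 25469
Add(Add(Pow(-240044, -1), -328986), R) = Add(Add(Pow(-240044, -1), -328986), 25469) = Add(Add(Rational(-1, 240044), -328986), 25469) = Add(Rational(-78971115385, 240044), 25469) = Rational(-72857434749, 240044)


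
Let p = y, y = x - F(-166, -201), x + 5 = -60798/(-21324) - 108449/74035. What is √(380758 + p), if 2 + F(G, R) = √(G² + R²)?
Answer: √(26360655455386876790010 - 69232339633752100*√67957)/263120390 ≈ 616.84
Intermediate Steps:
F(G, R) = -2 + √(G² + R²)
x = -950833041/263120390 (x = -5 + (-60798/(-21324) - 108449/74035) = -5 + (-60798*(-1/21324) - 108449*1/74035) = -5 + (10133/3554 - 108449/74035) = -5 + 364768909/263120390 = -950833041/263120390 ≈ -3.6137)
y = -424592261/263120390 - √67957 (y = -950833041/263120390 - (-2 + √((-166)² + (-201)²)) = -950833041/263120390 - (-2 + √(27556 + 40401)) = -950833041/263120390 - (-2 + √67957) = -950833041/263120390 + (2 - √67957) = -424592261/263120390 - √67957 ≈ -262.30)
p = -424592261/263120390 - √67957 ≈ -262.30
√(380758 + p) = √(380758 + (-424592261/263120390 - √67957)) = √(100184768863359/263120390 - √67957)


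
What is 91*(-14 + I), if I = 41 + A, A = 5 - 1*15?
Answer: 1547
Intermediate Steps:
A = -10 (A = 5 - 15 = -10)
I = 31 (I = 41 - 10 = 31)
91*(-14 + I) = 91*(-14 + 31) = 91*17 = 1547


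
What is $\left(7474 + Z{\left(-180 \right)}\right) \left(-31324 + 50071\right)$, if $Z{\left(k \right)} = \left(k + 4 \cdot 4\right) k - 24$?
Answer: $693076590$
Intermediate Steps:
$Z{\left(k \right)} = -24 + k \left(16 + k\right)$ ($Z{\left(k \right)} = \left(k + 16\right) k - 24 = \left(16 + k\right) k - 24 = k \left(16 + k\right) - 24 = -24 + k \left(16 + k\right)$)
$\left(7474 + Z{\left(-180 \right)}\right) \left(-31324 + 50071\right) = \left(7474 + \left(-24 + \left(-180\right)^{2} + 16 \left(-180\right)\right)\right) \left(-31324 + 50071\right) = \left(7474 - -29496\right) 18747 = \left(7474 + 29496\right) 18747 = 36970 \cdot 18747 = 693076590$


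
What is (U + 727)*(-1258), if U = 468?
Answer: -1503310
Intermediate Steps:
(U + 727)*(-1258) = (468 + 727)*(-1258) = 1195*(-1258) = -1503310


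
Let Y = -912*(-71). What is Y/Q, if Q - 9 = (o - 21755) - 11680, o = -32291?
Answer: -64752/65717 ≈ -0.98532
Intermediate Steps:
Q = -65717 (Q = 9 + ((-32291 - 21755) - 11680) = 9 + (-54046 - 11680) = 9 - 65726 = -65717)
Y = 64752
Y/Q = 64752/(-65717) = 64752*(-1/65717) = -64752/65717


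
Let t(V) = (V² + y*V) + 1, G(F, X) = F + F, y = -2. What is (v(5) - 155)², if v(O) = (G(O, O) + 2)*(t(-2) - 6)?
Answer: 14161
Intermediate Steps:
G(F, X) = 2*F
t(V) = 1 + V² - 2*V (t(V) = (V² - 2*V) + 1 = 1 + V² - 2*V)
v(O) = 6 + 6*O (v(O) = (2*O + 2)*((1 + (-2)² - 2*(-2)) - 6) = (2 + 2*O)*((1 + 4 + 4) - 6) = (2 + 2*O)*(9 - 6) = (2 + 2*O)*3 = 6 + 6*O)
(v(5) - 155)² = ((6 + 6*5) - 155)² = ((6 + 30) - 155)² = (36 - 155)² = (-119)² = 14161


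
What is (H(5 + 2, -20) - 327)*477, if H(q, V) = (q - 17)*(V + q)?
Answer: -93969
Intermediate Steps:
H(q, V) = (-17 + q)*(V + q)
(H(5 + 2, -20) - 327)*477 = (((5 + 2)² - 17*(-20) - 17*(5 + 2) - 20*(5 + 2)) - 327)*477 = ((7² + 340 - 17*7 - 20*7) - 327)*477 = ((49 + 340 - 119 - 140) - 327)*477 = (130 - 327)*477 = -197*477 = -93969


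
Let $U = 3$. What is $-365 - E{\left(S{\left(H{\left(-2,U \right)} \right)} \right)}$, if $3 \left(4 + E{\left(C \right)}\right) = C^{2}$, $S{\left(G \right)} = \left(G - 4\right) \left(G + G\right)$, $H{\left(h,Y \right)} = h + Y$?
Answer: $-373$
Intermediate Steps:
$H{\left(h,Y \right)} = Y + h$
$S{\left(G \right)} = 2 G \left(-4 + G\right)$ ($S{\left(G \right)} = \left(-4 + G\right) 2 G = 2 G \left(-4 + G\right)$)
$E{\left(C \right)} = -4 + \frac{C^{2}}{3}$
$-365 - E{\left(S{\left(H{\left(-2,U \right)} \right)} \right)} = -365 - \left(-4 + \frac{\left(2 \left(3 - 2\right) \left(-4 + \left(3 - 2\right)\right)\right)^{2}}{3}\right) = -365 - \left(-4 + \frac{\left(2 \cdot 1 \left(-4 + 1\right)\right)^{2}}{3}\right) = -365 - \left(-4 + \frac{\left(2 \cdot 1 \left(-3\right)\right)^{2}}{3}\right) = -365 - \left(-4 + \frac{\left(-6\right)^{2}}{3}\right) = -365 - \left(-4 + \frac{1}{3} \cdot 36\right) = -365 - \left(-4 + 12\right) = -365 - 8 = -373$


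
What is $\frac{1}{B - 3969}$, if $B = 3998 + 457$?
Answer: $\frac{1}{486} \approx 0.0020576$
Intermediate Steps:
$B = 4455$
$\frac{1}{B - 3969} = \frac{1}{4455 - 3969} = \frac{1}{486}$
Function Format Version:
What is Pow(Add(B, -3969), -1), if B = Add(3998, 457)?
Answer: Rational(1, 486) ≈ 0.0020576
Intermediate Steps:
B = 4455
Pow(Add(B, -3969), -1) = Pow(Add(4455, -3969), -1) = Pow(486, -1) = Rational(1, 486)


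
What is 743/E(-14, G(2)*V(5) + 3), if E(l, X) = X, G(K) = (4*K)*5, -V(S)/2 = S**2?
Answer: -743/1997 ≈ -0.37206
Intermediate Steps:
V(S) = -2*S**2
G(K) = 20*K
743/E(-14, G(2)*V(5) + 3) = 743/((20*2)*(-2*5**2) + 3) = 743/(40*(-2*25) + 3) = 743/(40*(-50) + 3) = 743/(-2000 + 3) = 743/(-1997) = 743*(-1/1997) = -743/1997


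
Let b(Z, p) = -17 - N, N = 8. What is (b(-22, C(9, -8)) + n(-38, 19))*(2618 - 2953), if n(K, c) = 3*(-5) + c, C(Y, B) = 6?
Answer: 7035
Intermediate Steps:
n(K, c) = -15 + c
b(Z, p) = -25 (b(Z, p) = -17 - 1*8 = -17 - 8 = -25)
(b(-22, C(9, -8)) + n(-38, 19))*(2618 - 2953) = (-25 + (-15 + 19))*(2618 - 2953) = (-25 + 4)*(-335) = -21*(-335) = 7035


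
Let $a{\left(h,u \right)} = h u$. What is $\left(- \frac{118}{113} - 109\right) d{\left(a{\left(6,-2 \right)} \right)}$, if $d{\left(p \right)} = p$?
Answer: $\frac{149220}{113} \approx 1320.5$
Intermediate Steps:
$\left(- \frac{118}{113} - 109\right) d{\left(a{\left(6,-2 \right)} \right)} = \left(- \frac{118}{113} - 109\right) 6 \left(-2\right) = \left(\left(-118\right) \frac{1}{113} - 109\right) \left(-12\right) = \left(- \frac{118}{113} - 109\right) \left(-12\right) = \left(- \frac{12435}{113}\right) \left(-12\right) = \frac{149220}{113}$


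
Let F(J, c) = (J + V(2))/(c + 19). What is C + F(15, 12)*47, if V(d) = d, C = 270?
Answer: 9169/31 ≈ 295.77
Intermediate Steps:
F(J, c) = (2 + J)/(19 + c) (F(J, c) = (J + 2)/(c + 19) = (2 + J)/(19 + c))
C + F(15, 12)*47 = 270 + ((2 + 15)/(19 + 12))*47 = 270 + (17/31)*47 = 270 + 799/31 = 9169/31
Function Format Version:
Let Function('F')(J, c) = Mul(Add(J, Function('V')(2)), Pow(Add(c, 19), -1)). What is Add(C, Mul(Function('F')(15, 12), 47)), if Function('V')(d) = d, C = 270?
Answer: Rational(9169, 31) ≈ 295.77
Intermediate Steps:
Function('F')(J, c) = Mul(Pow(Add(19, c), -1), Add(2, J)) (Function('F')(J, c) = Mul(Add(J, 2), Pow(Add(c, 19), -1)) = Mul(Add(2, J), Pow(Add(19, c), -1)) = Mul(Pow(Add(19, c), -1), Add(2, J)))
Add(C, Mul(Function('F')(15, 12), 47)) = Add(270, Mul(Mul(Pow(Add(19, 12), -1), Add(2, 15)), 47)) = Add(270, Mul(Mul(Pow(31, -1), 17), 47)) = Add(270, Mul(Mul(Rational(1, 31), 17), 47)) = Add(270, Mul(Rational(17, 31), 47)) = Add(270, Rational(799, 31)) = Rational(9169, 31)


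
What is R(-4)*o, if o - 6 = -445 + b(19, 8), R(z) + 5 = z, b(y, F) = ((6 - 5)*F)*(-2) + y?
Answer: 3924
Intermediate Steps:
b(y, F) = y - 2*F (b(y, F) = (1*F)*(-2) + y = F*(-2) + y = -2*F + y = y - 2*F)
R(z) = -5 + z
o = -436 (o = 6 + (-445 + (19 - 2*8)) = 6 + (-445 + (19 - 16)) = 6 + (-445 + 3) = 6 - 442 = -436)
R(-4)*o = (-5 - 4)*(-436) = -9*(-436) = 3924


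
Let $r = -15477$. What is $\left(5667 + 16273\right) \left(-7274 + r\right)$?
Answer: $-499156940$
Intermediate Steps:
$\left(5667 + 16273\right) \left(-7274 + r\right) = \left(5667 + 16273\right) \left(-7274 - 15477\right) = 21940 \left(-22751\right) = -499156940$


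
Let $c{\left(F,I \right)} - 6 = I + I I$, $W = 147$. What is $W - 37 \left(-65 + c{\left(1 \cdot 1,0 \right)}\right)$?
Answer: $2330$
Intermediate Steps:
$c{\left(F,I \right)} = 6 + I + I^{2}$ ($c{\left(F,I \right)} = 6 + \left(I + I I\right) = 6 + \left(I + I^{2}\right) = 6 + I + I^{2}$)
$W - 37 \left(-65 + c{\left(1 \cdot 1,0 \right)}\right) = 147 - 37 \left(-65 + \left(6 + 0 + 0^{2}\right)\right) = 147 - 37 \left(-65 + \left(6 + 0 + 0\right)\right) = 147 - 37 \left(-65 + 6\right) = 147 - -2183 = 147 + 2183 = 2330$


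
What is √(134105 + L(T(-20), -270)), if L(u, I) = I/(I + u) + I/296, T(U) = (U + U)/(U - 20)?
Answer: √53138986430465/19906 ≈ 366.20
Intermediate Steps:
T(U) = 2*U/(-20 + U) (T(U) = (2*U)/(-20 + U) = 2*U/(-20 + U))
L(u, I) = I/296 + I/(I + u) (L(u, I) = I/(I + u) + I*(1/296) = I/(I + u) + I/296 = I/296 + I/(I + u))
√(134105 + L(T(-20), -270)) = √(134105 + (1/296)*(-270)*(296 - 270 + 2*(-20)/(-20 - 20))/(-270 + 2*(-20)/(-20 - 20))) = √(134105 + (1/296)*(-270)*(296 - 270 + 2*(-20)/(-40))/(-270 + 2*(-20)/(-40))) = √(134105 + (1/296)*(-270)*(296 - 270 + 2*(-20)*(-1/40))/(-270 + 2*(-20)*(-1/40))) = √(134105 + (1/296)*(-270)*(296 - 270 + 1)/(-270 + 1)) = √(134105 + (1/296)*(-270)*27/(-269)) = √(134105 + (1/296)*(-270)*(-1/269)*27) = √(134105 + 3645/39812) = √(5338991905/39812) = √53138986430465/19906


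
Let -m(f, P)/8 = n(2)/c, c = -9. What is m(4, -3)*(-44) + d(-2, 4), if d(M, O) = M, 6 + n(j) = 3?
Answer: 346/3 ≈ 115.33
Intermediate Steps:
n(j) = -3 (n(j) = -6 + 3 = -3)
m(f, P) = -8/3 (m(f, P) = -(-24)/(-9) = -(-24)*(-1)/9 = -8*⅓ = -8/3)
m(4, -3)*(-44) + d(-2, 4) = -8/3*(-44) - 2 = 352/3 - 2 = 346/3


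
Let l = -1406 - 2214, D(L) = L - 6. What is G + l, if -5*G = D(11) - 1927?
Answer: -16178/5 ≈ -3235.6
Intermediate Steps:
D(L) = -6 + L
G = 1922/5 (G = -((-6 + 11) - 1927)/5 = -(5 - 1927)/5 = -1/5*(-1922) = 1922/5 ≈ 384.40)
l = -3620
G + l = 1922/5 - 3620 = -16178/5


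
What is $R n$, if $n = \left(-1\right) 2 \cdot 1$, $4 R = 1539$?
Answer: $- \frac{1539}{2} \approx -769.5$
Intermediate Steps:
$R = \frac{1539}{4}$ ($R = \frac{1}{4} \cdot 1539 = \frac{1539}{4} \approx 384.75$)
$n = -2$ ($n = \left(-2\right) 1 = -2$)
$R n = \frac{1539}{4} \left(-2\right) = - \frac{1539}{2}$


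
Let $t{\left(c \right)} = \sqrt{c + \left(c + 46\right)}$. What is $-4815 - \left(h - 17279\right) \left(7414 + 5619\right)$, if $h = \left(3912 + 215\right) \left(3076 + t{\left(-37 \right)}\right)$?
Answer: $-165224207124 - 107574382 i \sqrt{7} \approx -1.6522 \cdot 10^{11} - 2.8462 \cdot 10^{8} i$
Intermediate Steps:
$t{\left(c \right)} = \sqrt{46 + 2 c}$ ($t{\left(c \right)} = \sqrt{c + \left(46 + c\right)} = \sqrt{46 + 2 c}$)
$h = 12694652 + 8254 i \sqrt{7}$ ($h = \left(3912 + 215\right) \left(3076 + \sqrt{46 + 2 \left(-37\right)}\right) = 4127 \left(3076 + \sqrt{46 - 74}\right) = 4127 \left(3076 + \sqrt{-28}\right) = 4127 \left(3076 + 2 i \sqrt{7}\right) = 12694652 + 8254 i \sqrt{7} \approx 1.2695 \cdot 10^{7} + 21838.0 i$)
$-4815 - \left(h - 17279\right) \left(7414 + 5619\right) = -4815 - \left(\left(12694652 + 8254 i \sqrt{7}\right) - 17279\right) \left(7414 + 5619\right) = -4815 - \left(12677373 + 8254 i \sqrt{7}\right) 13033 = -4815 - \left(165224202309 + 107574382 i \sqrt{7}\right) = -165224207124 - 107574382 i \sqrt{7}$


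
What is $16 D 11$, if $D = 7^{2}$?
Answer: $8624$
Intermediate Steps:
$D = 49$
$16 D 11 = 16 \cdot 49 \cdot 11 = 784 \cdot 11 = 8624$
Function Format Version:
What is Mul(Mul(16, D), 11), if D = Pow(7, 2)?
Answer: 8624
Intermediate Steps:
D = 49
Mul(Mul(16, D), 11) = Mul(Mul(16, 49), 11) = Mul(784, 11) = 8624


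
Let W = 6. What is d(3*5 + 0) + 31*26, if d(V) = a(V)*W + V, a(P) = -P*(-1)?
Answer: 911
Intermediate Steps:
a(P) = P
d(V) = 7*V (d(V) = V*6 + V = 6*V + V = 7*V)
d(3*5 + 0) + 31*26 = 7*(3*5 + 0) + 31*26 = 7*(15 + 0) + 806 = 7*15 + 806 = 105 + 806 = 911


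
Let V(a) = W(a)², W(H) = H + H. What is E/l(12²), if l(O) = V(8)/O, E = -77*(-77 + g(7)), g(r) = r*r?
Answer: 4851/4 ≈ 1212.8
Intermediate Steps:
W(H) = 2*H
g(r) = r²
V(a) = 4*a² (V(a) = (2*a)² = 4*a²)
E = 2156 (E = -77*(-77 + 7²) = -77*(-77 + 49) = -77*(-28) = 2156)
l(O) = 256/O (l(O) = (4*8²)/O = (4*64)/O = 256/O)
E/l(12²) = 2156/((256/(12²))) = 2156/((256/144)) = 2156/((256*(1/144))) = 2156/(16/9) = 2156*(9/16) = 4851/4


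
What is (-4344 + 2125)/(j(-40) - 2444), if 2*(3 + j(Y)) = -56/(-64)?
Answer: 35504/39145 ≈ 0.90699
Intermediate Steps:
j(Y) = -41/16 (j(Y) = -3 + (-56/(-64))/2 = -3 + (-56*(-1/64))/2 = -3 + (½)*(7/8) = -3 + 7/16 = -41/16)
(-4344 + 2125)/(j(-40) - 2444) = (-4344 + 2125)/(-41/16 - 2444) = -2219/(-39145/16) = -2219*(-16/39145) = 35504/39145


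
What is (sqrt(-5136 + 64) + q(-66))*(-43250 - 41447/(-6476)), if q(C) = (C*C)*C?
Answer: 20127994076322/1619 - 280045553*I*sqrt(317)/1619 ≈ 1.2432e+10 - 3.0797e+6*I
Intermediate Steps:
q(C) = C**3 (q(C) = C**2*C = C**3)
(sqrt(-5136 + 64) + q(-66))*(-43250 - 41447/(-6476)) = (sqrt(-5136 + 64) + (-66)**3)*(-43250 - 41447/(-6476)) = (sqrt(-5072) - 287496)*(-43250 - 41447*(-1/6476)) = (4*I*sqrt(317) - 287496)*(-43250 + 41447/6476) = (-287496 + 4*I*sqrt(317))*(-280045553/6476) = 20127994076322/1619 - 280045553*I*sqrt(317)/1619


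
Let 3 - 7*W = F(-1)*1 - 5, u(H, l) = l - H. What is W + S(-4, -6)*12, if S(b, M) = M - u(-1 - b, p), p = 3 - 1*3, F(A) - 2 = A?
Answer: -35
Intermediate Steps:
F(A) = 2 + A
p = 0 (p = 3 - 3 = 0)
W = 1 (W = 3/7 - ((2 - 1)*1 - 5)/7 = 3/7 - (1*1 - 5)/7 = 3/7 - (1 - 5)/7 = 3/7 - ⅐*(-4) = 3/7 + 4/7 = 1)
S(b, M) = -1 + M - b (S(b, M) = M - (0 - (-1 - b)) = M - (0 + (1 + b)) = M - (1 + b) = M + (-1 - b) = -1 + M - b)
W + S(-4, -6)*12 = 1 + (-1 - 6 - 1*(-4))*12 = 1 + (-1 - 6 + 4)*12 = 1 - 3*12 = 1 - 36 = -35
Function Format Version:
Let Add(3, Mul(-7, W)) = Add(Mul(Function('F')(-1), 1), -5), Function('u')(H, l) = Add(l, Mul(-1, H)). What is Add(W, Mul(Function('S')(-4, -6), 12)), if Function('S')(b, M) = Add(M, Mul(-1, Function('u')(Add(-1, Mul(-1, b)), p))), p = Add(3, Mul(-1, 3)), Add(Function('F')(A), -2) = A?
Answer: -35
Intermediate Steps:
Function('F')(A) = Add(2, A)
p = 0 (p = Add(3, -3) = 0)
W = 1 (W = Add(Rational(3, 7), Mul(Rational(-1, 7), Add(Mul(Add(2, -1), 1), -5))) = Add(Rational(3, 7), Mul(Rational(-1, 7), Add(Mul(1, 1), -5))) = Add(Rational(3, 7), Mul(Rational(-1, 7), Add(1, -5))) = Add(Rational(3, 7), Mul(Rational(-1, 7), -4)) = Add(Rational(3, 7), Rational(4, 7)) = 1)
Function('S')(b, M) = Add(-1, M, Mul(-1, b)) (Function('S')(b, M) = Add(M, Mul(-1, Add(0, Mul(-1, Add(-1, Mul(-1, b)))))) = Add(M, Mul(-1, Add(0, Add(1, b)))) = Add(M, Mul(-1, Add(1, b))) = Add(M, Add(-1, Mul(-1, b))) = Add(-1, M, Mul(-1, b)))
Add(W, Mul(Function('S')(-4, -6), 12)) = Add(1, Mul(Add(-1, -6, Mul(-1, -4)), 12)) = Add(1, Mul(Add(-1, -6, 4), 12)) = Add(1, Mul(-3, 12)) = Add(1, -36) = -35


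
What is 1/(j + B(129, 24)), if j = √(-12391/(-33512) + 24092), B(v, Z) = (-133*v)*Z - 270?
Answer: -13808217456/5689509496751833 - 2*√6764258921110/5689509496751833 ≈ -2.4279e-6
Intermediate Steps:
B(v, Z) = -270 - 133*Z*v (B(v, Z) = -133*Z*v - 270 = -270 - 133*Z*v)
j = √6764258921110/16756 (j = √(-12391*(-1/33512) + 24092) = √(12391/33512 + 24092) = √(807383495/33512) = √6764258921110/16756 ≈ 155.22)
1/(j + B(129, 24)) = 1/(√6764258921110/16756 + (-270 - 133*24*129)) = 1/(√6764258921110/16756 + (-270 - 411768)) = 1/(√6764258921110/16756 - 412038) = 1/(-412038 + √6764258921110/16756)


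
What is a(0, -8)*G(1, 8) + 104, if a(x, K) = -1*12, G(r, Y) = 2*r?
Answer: 80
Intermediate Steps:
a(x, K) = -12
a(0, -8)*G(1, 8) + 104 = -24 + 104 = 80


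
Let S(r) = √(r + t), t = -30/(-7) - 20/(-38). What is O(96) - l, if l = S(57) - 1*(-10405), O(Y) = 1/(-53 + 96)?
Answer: -447414/43 - √1093393/133 ≈ -10413.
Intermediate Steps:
O(Y) = 1/43
t = 640/133 (t = -30*(-⅐) - 20*(-1/38) = 30/7 + 10/19 = 640/133 ≈ 4.8120)
S(r) = √(640/133 + r) (S(r) = √(r + 640/133) = √(640/133 + r))
l = 10405 + √1093393/133 (l = √(85120 + 17689*57)/133 - 1*(-10405) = √(85120 + 1008273)/133 + 10405 = √1093393/133 + 10405 = 10405 + √1093393/133 ≈ 10413.)
O(96) - l = 1/43 - (10405 + √1093393/133) = 1/43 + (-10405 - √1093393/133) = -447414/43 - √1093393/133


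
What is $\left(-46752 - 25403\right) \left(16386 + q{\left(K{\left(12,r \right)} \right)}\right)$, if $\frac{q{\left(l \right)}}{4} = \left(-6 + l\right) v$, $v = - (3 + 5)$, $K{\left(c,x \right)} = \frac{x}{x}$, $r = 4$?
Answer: $-1193876630$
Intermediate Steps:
$K{\left(c,x \right)} = 1$
$v = -8$ ($v = \left(-1\right) 8 = -8$)
$q{\left(l \right)} = 192 - 32 l$ ($q{\left(l \right)} = 4 \left(-6 + l\right) \left(-8\right) = 4 \left(48 - 8 l\right) = 192 - 32 l$)
$\left(-46752 - 25403\right) \left(16386 + q{\left(K{\left(12,r \right)} \right)}\right) = \left(-46752 - 25403\right) \left(16386 + \left(192 - 32\right)\right) = - 72155 \left(16386 + \left(192 - 32\right)\right) = - 72155 \left(16386 + 160\right) = \left(-72155\right) 16546 = -1193876630$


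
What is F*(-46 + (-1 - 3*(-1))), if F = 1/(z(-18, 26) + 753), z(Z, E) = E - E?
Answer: -44/753 ≈ -0.058433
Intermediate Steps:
z(Z, E) = 0
F = 1/753 (F = 1/(0 + 753) = 1/753 ≈ 0.0013280)
F*(-46 + (-1 - 3*(-1))) = (-46 + (-1 - 3*(-1)))/753 = (-46 + (-1 + 3))/753 = (-46 + 2)/753 = (1/753)*(-44) = -44/753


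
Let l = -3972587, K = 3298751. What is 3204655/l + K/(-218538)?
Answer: -13804914233227/868161217806 ≈ -15.901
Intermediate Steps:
3204655/l + K/(-218538) = 3204655/(-3972587) + 3298751/(-218538) = 3204655*(-1/3972587) + 3298751*(-1/218538) = -3204655/3972587 - 3298751/218538 = -13804914233227/868161217806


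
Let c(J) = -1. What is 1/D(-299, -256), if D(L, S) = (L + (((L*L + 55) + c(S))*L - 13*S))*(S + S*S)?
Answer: -1/1745849364480 ≈ -5.7279e-13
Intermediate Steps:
D(L, S) = (S + S²)*(L - 13*S + L*(54 + L²)) (D(L, S) = (L + (((L*L + 55) - 1)*L - 13*S))*(S + S*S) = (L + (((L² + 55) - 1)*L - 13*S))*(S + S²) = (L + (((55 + L²) - 1)*L - 13*S))*(S + S²) = (L + ((54 + L²)*L - 13*S))*(S + S²) = (L + (L*(54 + L²) - 13*S))*(S + S²) = (L + (-13*S + L*(54 + L²)))*(S + S²) = (L - 13*S + L*(54 + L²))*(S + S²) = (S + S²)*(L - 13*S + L*(54 + L²)))
1/D(-299, -256) = 1/(-256*((-299)³ - 13*(-256) - 13*(-256)² + 55*(-299) - 256*(-299)³ + 55*(-299)*(-256))) = 1/(-256*(-26730899 + 3328 - 13*65536 - 16445 - 256*(-26730899) + 4209920)) = 1/(-256*(-26730899 + 3328 - 851968 - 16445 + 6843110144 + 4209920)) = 1/(-256*6819724080) = 1/(-1745849364480) = -1/1745849364480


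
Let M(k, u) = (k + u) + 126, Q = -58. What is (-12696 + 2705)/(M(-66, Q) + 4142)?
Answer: -9991/4144 ≈ -2.4110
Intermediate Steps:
M(k, u) = 126 + k + u
(-12696 + 2705)/(M(-66, Q) + 4142) = (-12696 + 2705)/((126 - 66 - 58) + 4142) = -9991/(2 + 4142) = -9991/4144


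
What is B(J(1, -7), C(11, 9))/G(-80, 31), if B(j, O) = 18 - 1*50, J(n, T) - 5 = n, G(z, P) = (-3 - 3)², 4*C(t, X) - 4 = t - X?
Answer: -8/9 ≈ -0.88889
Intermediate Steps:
C(t, X) = 1 - X/4 + t/4 (C(t, X) = 1 + (t - X)/4 = 1 + (-X/4 + t/4) = 1 - X/4 + t/4)
G(z, P) = 36 (G(z, P) = (-6)² = 36)
J(n, T) = 5 + n
B(j, O) = -32 (B(j, O) = 18 - 50 = -32)
B(J(1, -7), C(11, 9))/G(-80, 31) = -32/36 = -32*1/36 = -8/9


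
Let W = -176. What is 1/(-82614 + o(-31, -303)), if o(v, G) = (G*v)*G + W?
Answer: -1/2928869 ≈ -3.4143e-7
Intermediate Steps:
o(v, G) = -176 + v*G² (o(v, G) = (G*v)*G - 176 = v*G² - 176 = -176 + v*G²)
1/(-82614 + o(-31, -303)) = 1/(-82614 + (-176 - 31*(-303)²)) = 1/(-82614 + (-176 - 31*91809)) = 1/(-82614 + (-176 - 2846079)) = 1/(-82614 - 2846255) = 1/(-2928869) = -1/2928869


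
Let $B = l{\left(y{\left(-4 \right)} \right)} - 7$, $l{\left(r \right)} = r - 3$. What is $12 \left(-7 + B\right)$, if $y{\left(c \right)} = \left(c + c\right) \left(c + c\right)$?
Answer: $564$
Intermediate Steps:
$y{\left(c \right)} = 4 c^{2}$ ($y{\left(c \right)} = 2 c 2 c = 4 c^{2}$)
$l{\left(r \right)} = -3 + r$ ($l{\left(r \right)} = r - 3 = -3 + r$)
$B = 54$ ($B = \left(-3 + 4 \left(-4\right)^{2}\right) - 7 = \left(-3 + 4 \cdot 16\right) - 7 = \left(-3 + 64\right) - 7 = 61 - 7 = 54$)
$12 \left(-7 + B\right) = 12 \left(-7 + 54\right) = 12 \cdot 47 = 564$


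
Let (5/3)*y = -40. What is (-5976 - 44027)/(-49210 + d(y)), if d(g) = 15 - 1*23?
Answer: 50003/49218 ≈ 1.0159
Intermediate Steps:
y = -24 (y = (⅗)*(-40) = -24)
d(g) = -8 (d(g) = 15 - 23 = -8)
(-5976 - 44027)/(-49210 + d(y)) = (-5976 - 44027)/(-49210 - 8) = -50003/(-49218) = -50003*(-1/49218) = 50003/49218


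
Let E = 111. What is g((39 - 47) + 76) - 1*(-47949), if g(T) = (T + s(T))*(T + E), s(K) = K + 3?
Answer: 72830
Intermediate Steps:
s(K) = 3 + K
g(T) = (3 + 2*T)*(111 + T) (g(T) = (T + (3 + T))*(T + 111) = (3 + 2*T)*(111 + T))
g((39 - 47) + 76) - 1*(-47949) = (333 + 2*((39 - 47) + 76)**2 + 225*((39 - 47) + 76)) - 1*(-47949) = (333 + 2*(-8 + 76)**2 + 225*(-8 + 76)) + 47949 = (333 + 2*68**2 + 225*68) + 47949 = (333 + 2*4624 + 15300) + 47949 = (333 + 9248 + 15300) + 47949 = 24881 + 47949 = 72830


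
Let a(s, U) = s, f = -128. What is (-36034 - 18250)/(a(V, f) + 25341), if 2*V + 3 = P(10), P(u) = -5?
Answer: -54284/25337 ≈ -2.1425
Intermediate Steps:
V = -4 (V = -3/2 + (½)*(-5) = -3/2 - 5/2 = -4)
(-36034 - 18250)/(a(V, f) + 25341) = (-36034 - 18250)/(-4 + 25341) = -54284/25337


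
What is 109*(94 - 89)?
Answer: 545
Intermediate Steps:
109*(94 - 89) = 109*5 = 545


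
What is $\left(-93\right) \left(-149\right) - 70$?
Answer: $13787$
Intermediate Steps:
$\left(-93\right) \left(-149\right) - 70 = 13857 - 70 = 13787$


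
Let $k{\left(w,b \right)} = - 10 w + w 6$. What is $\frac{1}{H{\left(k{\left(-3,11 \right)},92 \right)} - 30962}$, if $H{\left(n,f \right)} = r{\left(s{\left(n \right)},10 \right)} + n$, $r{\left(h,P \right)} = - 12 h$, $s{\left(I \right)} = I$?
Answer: $- \frac{1}{31094} \approx -3.2161 \cdot 10^{-5}$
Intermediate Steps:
$k{\left(w,b \right)} = - 4 w$ ($k{\left(w,b \right)} = - 10 w + 6 w = - 4 w$)
$H{\left(n,f \right)} = - 11 n$ ($H{\left(n,f \right)} = - 12 n + n = - 11 n$)
$\frac{1}{H{\left(k{\left(-3,11 \right)},92 \right)} - 30962} = \frac{1}{- 11 \left(\left(-4\right) \left(-3\right)\right) - 30962} = \frac{1}{\left(-11\right) 12 - 30962} = \frac{1}{-132 - 30962} = \frac{1}{-31094} = - \frac{1}{31094}$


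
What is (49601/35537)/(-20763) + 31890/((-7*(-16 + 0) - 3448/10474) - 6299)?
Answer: -123229198488352673/23908738576346433 ≈ -5.1542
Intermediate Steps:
(49601/35537)/(-20763) + 31890/((-7*(-16 + 0) - 3448/10474) - 6299) = (49601*(1/35537))*(-1/20763) + 31890/((-7*(-16) - 3448*1/10474) - 6299) = (49601/35537)*(-1/20763) + 31890/((112 - 1724/5237) - 6299) = -49601/737854731 + 31890/(584820/5237 - 6299) = -49601/737854731 + 31890/(-32403043/5237) = -49601/737854731 + 31890*(-5237/32403043) = -49601/737854731 - 167007930/32403043 = -123229198488352673/23908738576346433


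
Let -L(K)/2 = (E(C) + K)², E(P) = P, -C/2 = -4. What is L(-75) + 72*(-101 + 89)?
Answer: -9842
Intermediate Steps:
C = 8 (C = -2*(-4) = 8)
L(K) = -2*(8 + K)²
L(-75) + 72*(-101 + 89) = -2*(8 - 75)² + 72*(-101 + 89) = -2*(-67)² + 72*(-12) = -2*4489 - 864 = -8978 - 864 = -9842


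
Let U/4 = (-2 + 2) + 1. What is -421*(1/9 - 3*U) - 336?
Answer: 42023/9 ≈ 4669.2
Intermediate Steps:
U = 4 (U = 4*((-2 + 2) + 1) = 4*(0 + 1) = 4*1 = 4)
-421*(1/9 - 3*U) - 336 = -421*(1/9 - 3*4) - 336 = -421*(1/9 - 12) - 336 = -421*(-107/9) - 336 = 45047/9 - 336 = 42023/9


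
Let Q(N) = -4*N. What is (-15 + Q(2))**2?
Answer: 529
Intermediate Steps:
(-15 + Q(2))**2 = (-15 - 4*2)**2 = (-15 - 8)**2 = (-23)**2 = 529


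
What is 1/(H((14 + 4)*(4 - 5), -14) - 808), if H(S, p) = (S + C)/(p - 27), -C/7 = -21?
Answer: -41/33257 ≈ -0.0012328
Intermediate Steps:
C = 147 (C = -7*(-21) = 147)
H(S, p) = (147 + S)/(-27 + p) (H(S, p) = (S + 147)/(p - 27) = (147 + S)/(-27 + p))
1/(H((14 + 4)*(4 - 5), -14) - 808) = 1/((147 + (14 + 4)*(4 - 5))/(-27 - 14) - 808) = 1/((147 + 18*(-1))/(-41) - 808) = 1/(-(147 - 18)/41 - 808) = 1/(-1/41*129 - 808) = 1/(-129/41 - 808) = 1/(-33257/41) = -41/33257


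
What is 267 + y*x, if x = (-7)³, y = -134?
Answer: 46229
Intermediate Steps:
x = -343
267 + y*x = 267 - 134*(-343) = 267 + 45962 = 46229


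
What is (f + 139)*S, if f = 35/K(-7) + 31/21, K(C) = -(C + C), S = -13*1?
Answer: -78065/42 ≈ -1858.7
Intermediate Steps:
S = -13
K(C) = -2*C
f = 167/42 (f = 35/((-2*(-7))) + 31/21 = 35/14 + 31*(1/21) = 35*(1/14) + 31/21 = 5/2 + 31/21 = 167/42 ≈ 3.9762)
(f + 139)*S = (167/42 + 139)*(-13) = (6005/42)*(-13) = -78065/42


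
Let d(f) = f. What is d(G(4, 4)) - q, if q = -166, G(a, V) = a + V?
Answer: 174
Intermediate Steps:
G(a, V) = V + a
d(G(4, 4)) - q = (4 + 4) - 1*(-166) = 8 + 166 = 174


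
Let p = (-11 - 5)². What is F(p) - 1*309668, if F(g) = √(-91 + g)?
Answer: -309668 + √165 ≈ -3.0966e+5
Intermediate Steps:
p = 256 (p = (-16)² = 256)
F(p) - 1*309668 = √(-91 + 256) - 1*309668 = √165 - 309668 = -309668 + √165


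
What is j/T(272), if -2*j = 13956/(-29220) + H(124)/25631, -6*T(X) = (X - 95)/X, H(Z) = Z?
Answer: -8025880336/3682277615 ≈ -2.1796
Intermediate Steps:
T(X) = -(-95 + X)/(6*X) (T(X) = -(X - 95)/(6*X) = -(-95 + X)/(6*X))
j = 29506913/124822970 (j = -(13956/(-29220) + 124/25631)/2 = -(13956*(-1/29220) + 124*(1/25631))/2 = -(-1163/2435 + 124/25631)/2 = -½*(-29506913/62411485) = 29506913/124822970 ≈ 0.23639)
j/T(272) = 29506913/(124822970*(((⅙)*(95 - 1*272)/272))) = 29506913/(124822970*(((⅙)*(1/272)*(95 - 272)))) = 29506913/(124822970*(((⅙)*(1/272)*(-177)))) = 29506913/(124822970*(-59/544)) = (29506913/124822970)*(-544/59) = -8025880336/3682277615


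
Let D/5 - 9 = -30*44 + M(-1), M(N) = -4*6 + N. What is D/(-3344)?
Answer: 835/418 ≈ 1.9976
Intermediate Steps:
M(N) = -24 + N
D = -6680 (D = 45 + 5*(-30*44 + (-24 - 1)) = 45 + 5*(-1320 - 25) = 45 + 5*(-1345) = 45 - 6725 = -6680)
D/(-3344) = -6680/(-3344) = -6680*(-1/3344) = 835/418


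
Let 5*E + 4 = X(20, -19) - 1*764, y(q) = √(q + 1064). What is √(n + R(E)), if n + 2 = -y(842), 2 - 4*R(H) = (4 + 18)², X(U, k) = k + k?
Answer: √(-490 - 4*√1906)/2 ≈ 12.89*I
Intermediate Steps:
X(U, k) = 2*k
y(q) = √(1064 + q)
E = -806/5 (E = -⅘ + (2*(-19) - 1*764)/5 = -⅘ + (-38 - 764)/5 = -⅘ + (⅕)*(-802) = -⅘ - 802/5 = -806/5 ≈ -161.20)
R(H) = -241/2 (R(H) = ½ - (4 + 18)²/4 = ½ - ¼*22² = ½ - ¼*484 = ½ - 121 = -241/2)
n = -2 - √1906 (n = -2 - √(1064 + 842) = -2 - √1906 ≈ -45.658)
√(n + R(E)) = √((-2 - √1906) - 241/2) = √(-245/2 - √1906)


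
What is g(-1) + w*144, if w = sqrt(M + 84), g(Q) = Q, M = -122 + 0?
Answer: -1 + 144*I*sqrt(38) ≈ -1.0 + 887.68*I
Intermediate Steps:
M = -122
w = I*sqrt(38) (w = sqrt(-122 + 84) = sqrt(-38) = I*sqrt(38) ≈ 6.1644*I)
g(-1) + w*144 = -1 + (I*sqrt(38))*144 = -1 + 144*I*sqrt(38)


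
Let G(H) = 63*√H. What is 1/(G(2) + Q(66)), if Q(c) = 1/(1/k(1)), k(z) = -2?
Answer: 1/3967 + 63*√2/7934 ≈ 0.011482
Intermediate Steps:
Q(c) = -2 (Q(c) = 1/(1/(-2)) = 1/(-½) = -2)
1/(G(2) + Q(66)) = 1/(63*√2 - 2) = 1/(-2 + 63*√2)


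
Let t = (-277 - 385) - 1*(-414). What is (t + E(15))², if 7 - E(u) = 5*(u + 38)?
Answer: 256036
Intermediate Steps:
E(u) = -183 - 5*u (E(u) = 7 - 5*(u + 38) = 7 - 5*(38 + u) = 7 - (190 + 5*u) = 7 + (-190 - 5*u) = -183 - 5*u)
t = -248 (t = -662 + 414 = -248)
(t + E(15))² = (-248 + (-183 - 5*15))² = (-248 + (-183 - 75))² = (-248 - 258)² = (-506)² = 256036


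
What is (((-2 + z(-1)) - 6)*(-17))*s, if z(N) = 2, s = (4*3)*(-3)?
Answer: -3672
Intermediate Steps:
s = -36 (s = 12*(-3) = -36)
(((-2 + z(-1)) - 6)*(-17))*s = (((-2 + 2) - 6)*(-17))*(-36) = ((0 - 6)*(-17))*(-36) = -6*(-17)*(-36) = 102*(-36) = -3672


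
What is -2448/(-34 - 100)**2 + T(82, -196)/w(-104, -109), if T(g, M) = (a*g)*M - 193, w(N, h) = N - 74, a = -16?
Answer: -1153597887/799042 ≈ -1443.7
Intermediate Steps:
w(N, h) = -74 + N
T(g, M) = -193 - 16*M*g (T(g, M) = (-16*g)*M - 193 = -16*M*g - 193 = -193 - 16*M*g)
-2448/(-34 - 100)**2 + T(82, -196)/w(-104, -109) = -2448/(-34 - 100)**2 + (-193 - 16*(-196)*82)/(-74 - 104) = -2448/((-134)**2) + (-193 + 257152)/(-178) = -2448/17956 + 256959*(-1/178) = -2448*1/17956 - 256959/178 = -612/4489 - 256959/178 = -1153597887/799042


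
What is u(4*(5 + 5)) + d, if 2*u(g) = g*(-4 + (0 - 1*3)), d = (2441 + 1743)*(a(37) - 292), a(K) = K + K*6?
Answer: -138212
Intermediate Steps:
a(K) = 7*K (a(K) = K + 6*K = 7*K)
d = -138072 (d = (2441 + 1743)*(7*37 - 292) = 4184*(259 - 292) = 4184*(-33) = -138072)
u(g) = -7*g/2 (u(g) = (g*(-4 + (0 - 1*3)))/2 = (g*(-4 + (0 - 3)))/2 = (g*(-4 - 3))/2 = (g*(-7))/2 = (-7*g)/2 = -7*g/2)
u(4*(5 + 5)) + d = -14*(5 + 5) - 138072 = -14*10 - 138072 = -7/2*40 - 138072 = -140 - 138072 = -138212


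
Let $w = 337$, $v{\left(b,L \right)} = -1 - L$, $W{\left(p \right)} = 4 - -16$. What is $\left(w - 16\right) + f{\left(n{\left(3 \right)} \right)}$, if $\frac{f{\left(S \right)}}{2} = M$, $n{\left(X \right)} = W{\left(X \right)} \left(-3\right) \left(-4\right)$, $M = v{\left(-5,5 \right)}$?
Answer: $309$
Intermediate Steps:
$W{\left(p \right)} = 20$ ($W{\left(p \right)} = 4 + 16 = 20$)
$M = -6$ ($M = -1 - 5 = -6$)
$n{\left(X \right)} = 240$ ($n{\left(X \right)} = 20 \left(-3\right) \left(-4\right) = \left(-60\right) \left(-4\right) = 240$)
$f{\left(S \right)} = -12$ ($f{\left(S \right)} = 2 \left(-6\right) = -12$)
$\left(w - 16\right) + f{\left(n{\left(3 \right)} \right)} = \left(337 - 16\right) - 12 = 321 - 12 = 309$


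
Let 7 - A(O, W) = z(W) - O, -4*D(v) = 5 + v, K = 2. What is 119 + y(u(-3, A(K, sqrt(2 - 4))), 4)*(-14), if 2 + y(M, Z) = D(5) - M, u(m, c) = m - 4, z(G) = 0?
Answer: 84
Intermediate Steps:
D(v) = -5/4 - v/4 (D(v) = -(5 + v)/4 = -5/4 - v/4)
A(O, W) = 7 + O (A(O, W) = 7 - (0 - O) = 7 - (-1)*O = 7 + O)
u(m, c) = -4 + m
y(M, Z) = -9/2 - M (y(M, Z) = -2 + ((-5/4 - 1/4*5) - M) = -2 + ((-5/4 - 5/4) - M) = -2 + (-5/2 - M) = -9/2 - M)
119 + y(u(-3, A(K, sqrt(2 - 4))), 4)*(-14) = 119 + (-9/2 - (-4 - 3))*(-14) = 119 + (-9/2 - 1*(-7))*(-14) = 119 + (-9/2 + 7)*(-14) = 119 + (5/2)*(-14) = 119 - 35 = 84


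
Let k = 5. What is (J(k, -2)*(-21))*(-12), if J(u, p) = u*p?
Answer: -2520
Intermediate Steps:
J(u, p) = p*u
(J(k, -2)*(-21))*(-12) = (-2*5*(-21))*(-12) = -10*(-21)*(-12) = 210*(-12) = -2520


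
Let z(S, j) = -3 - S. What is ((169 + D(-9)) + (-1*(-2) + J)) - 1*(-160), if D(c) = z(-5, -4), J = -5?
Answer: 328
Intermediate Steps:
D(c) = 2 (D(c) = -3 - 1*(-5) = -3 + 5 = 2)
((169 + D(-9)) + (-1*(-2) + J)) - 1*(-160) = ((169 + 2) + (-1*(-2) - 5)) - 1*(-160) = (171 + (2 - 5)) + 160 = (171 - 3) + 160 = 168 + 160 = 328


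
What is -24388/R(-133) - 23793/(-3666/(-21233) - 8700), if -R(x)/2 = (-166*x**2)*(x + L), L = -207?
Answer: 6449466984109/2358214543860 ≈ 2.7349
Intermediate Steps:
R(x) = 332*x**2*(-207 + x) (R(x) = -2*(-166*x**2)*(x - 207) = -2*(-166*x**2)*(-207 + x) = -(-332)*x**2*(-207 + x) = 332*x**2*(-207 + x))
-24388/R(-133) - 23793/(-3666/(-21233) - 8700) = -24388*1/(5872748*(-207 - 133)) - 23793/(-3666/(-21233) - 8700) = -24388/(332*17689*(-340)) - 23793/(-3666*(-1/21233) - 8700) = -24388/(-1996734320) - 23793/(3666/21233 - 8700) = -24388*(-1/1996734320) - 23793/(-184723434/21233) = 871/71311940 - 23793*(-21233/184723434) = 871/71311940 + 24056989/8796354 = 6449466984109/2358214543860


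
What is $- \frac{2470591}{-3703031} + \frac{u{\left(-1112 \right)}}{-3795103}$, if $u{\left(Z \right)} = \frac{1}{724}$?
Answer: $\frac{6788330652989021}{10174650057407732} \approx 0.66718$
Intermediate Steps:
$u{\left(Z \right)} = \frac{1}{724}$
$- \frac{2470591}{-3703031} + \frac{u{\left(-1112 \right)}}{-3795103} = - \frac{2470591}{-3703031} + \frac{1}{724 \left(-3795103\right)} = \left(-2470591\right) \left(- \frac{1}{3703031}\right) + \frac{1}{724} \left(- \frac{1}{3795103}\right) = \frac{2470591}{3703031} - \frac{1}{2747654572} = \frac{6788330652989021}{10174650057407732}$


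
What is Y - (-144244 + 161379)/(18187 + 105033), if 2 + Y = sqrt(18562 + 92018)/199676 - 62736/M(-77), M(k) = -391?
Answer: 1525454419/9635804 + sqrt(27645)/99838 ≈ 158.31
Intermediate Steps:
Y = 61954/391 + sqrt(27645)/99838 (Y = -2 + (sqrt(18562 + 92018)/199676 - 62736/(-391)) = -2 + (sqrt(110580)*(1/199676) - 62736*(-1/391)) = -2 + ((2*sqrt(27645))*(1/199676) + 62736/391) = -2 + (sqrt(27645)/99838 + 62736/391) = -2 + (62736/391 + sqrt(27645)/99838) = 61954/391 + sqrt(27645)/99838 ≈ 158.45)
Y - (-144244 + 161379)/(18187 + 105033) = (61954/391 + sqrt(27645)/99838) - (-144244 + 161379)/(18187 + 105033) = (61954/391 + sqrt(27645)/99838) - 17135/123220 = (61954/391 + sqrt(27645)/99838) - 1*3427/24644 = (61954/391 + sqrt(27645)/99838) - 3427/24644 = 1525454419/9635804 + sqrt(27645)/99838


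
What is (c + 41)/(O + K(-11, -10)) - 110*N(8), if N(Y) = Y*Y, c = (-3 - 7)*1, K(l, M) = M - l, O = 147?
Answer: -1041889/148 ≈ -7039.8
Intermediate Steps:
c = -10 (c = -10*1 = -10)
N(Y) = Y**2
(c + 41)/(O + K(-11, -10)) - 110*N(8) = (-10 + 41)/(147 + (-10 - 1*(-11))) - 110*8**2 = 31/(147 + (-10 + 11)) - 110*64 = 31/(147 + 1) - 7040 = 31/148 - 7040 = -1041889/148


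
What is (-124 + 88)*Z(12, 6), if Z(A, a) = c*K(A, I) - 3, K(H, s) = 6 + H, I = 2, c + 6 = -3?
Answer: 5940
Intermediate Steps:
c = -9 (c = -6 - 3 = -9)
Z(A, a) = -57 - 9*A (Z(A, a) = -9*(6 + A) - 3 = (-54 - 9*A) - 3 = -57 - 9*A)
(-124 + 88)*Z(12, 6) = (-124 + 88)*(-57 - 9*12) = -36*(-57 - 108) = -36*(-165) = 5940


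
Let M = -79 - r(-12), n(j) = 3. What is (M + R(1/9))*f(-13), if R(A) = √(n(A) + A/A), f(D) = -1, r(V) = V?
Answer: 65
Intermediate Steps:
M = -67 (M = -79 - 1*(-12) = -79 + 12 = -67)
R(A) = 2 (R(A) = √(3 + A/A) = √(3 + 1) = √4 = 2)
(M + R(1/9))*f(-13) = (-67 + 2)*(-1) = -65*(-1) = 65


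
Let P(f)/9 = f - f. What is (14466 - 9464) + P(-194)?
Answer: 5002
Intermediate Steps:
P(f) = 0 (P(f) = 9*(f - f) = 9*0 = 0)
(14466 - 9464) + P(-194) = (14466 - 9464) + 0 = 5002 + 0 = 5002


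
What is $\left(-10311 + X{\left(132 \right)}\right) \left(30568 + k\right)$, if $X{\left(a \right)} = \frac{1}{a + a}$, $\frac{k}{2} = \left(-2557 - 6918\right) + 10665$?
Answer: $- \frac{22421962411}{66} \approx -3.3973 \cdot 10^{8}$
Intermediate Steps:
$k = 2380$ ($k = 2 \left(\left(-2557 - 6918\right) + 10665\right) = 2 \left(-9475 + 10665\right) = 2 \cdot 1190 = 2380$)
$X{\left(a \right)} = \frac{1}{2 a}$
$\left(-10311 + X{\left(132 \right)}\right) \left(30568 + k\right) = \left(-10311 + \frac{1}{2 \cdot 132}\right) \left(30568 + 2380\right) = \left(-10311 + \frac{1}{2} \cdot \frac{1}{132}\right) 32948 = \left(-10311 + \frac{1}{264}\right) 32948 = \left(- \frac{2722103}{264}\right) 32948 = - \frac{22421962411}{66}$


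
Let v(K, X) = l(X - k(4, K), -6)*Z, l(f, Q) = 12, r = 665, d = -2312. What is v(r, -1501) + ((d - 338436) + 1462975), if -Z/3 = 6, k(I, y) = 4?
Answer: 1122011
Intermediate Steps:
Z = -18 (Z = -3*6 = -18)
v(K, X) = -216 (v(K, X) = 12*(-18) = -216)
v(r, -1501) + ((d - 338436) + 1462975) = -216 + ((-2312 - 338436) + 1462975) = -216 + (-340748 + 1462975) = -216 + 1122227 = 1122011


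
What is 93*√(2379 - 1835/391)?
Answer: 651*√7407886/391 ≈ 4531.6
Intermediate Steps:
93*√(2379 - 1835/391) = 93*√(928354/391) = 93*(7*√7407886/391) = 651*√7407886/391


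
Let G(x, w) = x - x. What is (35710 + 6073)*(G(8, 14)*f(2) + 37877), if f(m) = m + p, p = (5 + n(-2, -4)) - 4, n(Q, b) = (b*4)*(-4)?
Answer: 1582614691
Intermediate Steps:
n(Q, b) = -16*b (n(Q, b) = (4*b)*(-4) = -16*b)
G(x, w) = 0
p = 65 (p = (5 - 16*(-4)) - 4 = (5 + 64) - 4 = 69 - 4 = 65)
f(m) = 65 + m (f(m) = m + 65 = 65 + m)
(35710 + 6073)*(G(8, 14)*f(2) + 37877) = (35710 + 6073)*(0*(65 + 2) + 37877) = 41783*(0*67 + 37877) = 41783*(0 + 37877) = 41783*37877 = 1582614691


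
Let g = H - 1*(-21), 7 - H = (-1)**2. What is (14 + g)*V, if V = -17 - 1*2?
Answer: -779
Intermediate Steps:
V = -19 (V = -17 - 2 = -19)
H = 6 (H = 7 - 1*(-1)**2 = 7 - 1*1 = 7 - 1 = 6)
g = 27 (g = 6 - 1*(-21) = 6 + 21 = 27)
(14 + g)*V = (14 + 27)*(-19) = 41*(-19) = -779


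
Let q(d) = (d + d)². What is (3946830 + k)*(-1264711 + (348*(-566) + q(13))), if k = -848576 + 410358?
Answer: -5126092657836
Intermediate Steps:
k = -438218
q(d) = 4*d² (q(d) = (2*d)² = 4*d²)
(3946830 + k)*(-1264711 + (348*(-566) + q(13))) = (3946830 - 438218)*(-1264711 + (348*(-566) + 4*13²)) = 3508612*(-1264711 + (-196968 + 4*169)) = 3508612*(-1264711 + (-196968 + 676)) = 3508612*(-1264711 - 196292) = 3508612*(-1461003) = -5126092657836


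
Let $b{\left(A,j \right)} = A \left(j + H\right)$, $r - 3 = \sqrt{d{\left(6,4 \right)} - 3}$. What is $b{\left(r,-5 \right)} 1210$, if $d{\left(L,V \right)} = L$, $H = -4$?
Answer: $-32670 - 10890 \sqrt{3} \approx -51532.0$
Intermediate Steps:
$r = 3 + \sqrt{3}$ ($r = 3 + \sqrt{6 - 3} = 3 + \sqrt{3} \approx 4.732$)
$b{\left(A,j \right)} = A \left(-4 + j\right)$ ($b{\left(A,j \right)} = A \left(j - 4\right) = A \left(-4 + j\right)$)
$b{\left(r,-5 \right)} 1210 = \left(3 + \sqrt{3}\right) \left(-4 - 5\right) 1210 = \left(3 + \sqrt{3}\right) \left(-9\right) 1210 = \left(-27 - 9 \sqrt{3}\right) 1210 = -32670 - 10890 \sqrt{3}$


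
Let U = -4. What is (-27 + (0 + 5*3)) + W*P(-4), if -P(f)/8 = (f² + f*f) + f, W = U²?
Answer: -3596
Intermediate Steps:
W = 16 (W = (-4)² = 16)
P(f) = -16*f² - 8*f (P(f) = -8*((f² + f*f) + f) = -8*((f² + f²) + f) = -8*(2*f² + f) = -8*(f + 2*f²) = -16*f² - 8*f)
(-27 + (0 + 5*3)) + W*P(-4) = (-27 + (0 + 5*3)) + 16*(-8*(-4)*(1 + 2*(-4))) = (-27 + (0 + 15)) + 16*(-8*(-4)*(1 - 8)) = (-27 + 15) + 16*(-8*(-4)*(-7)) = -12 + 16*(-224) = -12 - 3584 = -3596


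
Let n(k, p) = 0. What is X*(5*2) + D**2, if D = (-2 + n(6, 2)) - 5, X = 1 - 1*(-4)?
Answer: 99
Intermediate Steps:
X = 5 (X = 1 + 4 = 5)
D = -7 (D = (-2 + 0) - 5 = -2 - 5 = -7)
X*(5*2) + D**2 = 5*(5*2) + (-7)**2 = 5*10 + 49 = 50 + 49 = 99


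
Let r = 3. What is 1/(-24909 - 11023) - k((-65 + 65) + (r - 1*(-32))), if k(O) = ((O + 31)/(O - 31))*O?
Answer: -20750731/35932 ≈ -577.50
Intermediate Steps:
k(O) = O*(31 + O)/(-31 + O) (k(O) = ((31 + O)/(-31 + O))*O = O*(31 + O)/(-31 + O))
1/(-24909 - 11023) - k((-65 + 65) + (r - 1*(-32))) = 1/(-24909 - 11023) - ((-65 + 65) + (3 - 1*(-32)))*(31 + ((-65 + 65) + (3 - 1*(-32))))/(-31 + ((-65 + 65) + (3 - 1*(-32)))) = 1/(-35932) - (0 + (3 + 32))*(31 + (0 + (3 + 32)))/(-31 + (0 + (3 + 32))) = -1/35932 - (0 + 35)*(31 + (0 + 35))/(-31 + (0 + 35)) = -1/35932 - 35*(31 + 35)/(-31 + 35) = -1/35932 - 35*66/4 = -1/35932 - 1*1155/2 = -1/35932 - 1155/2 = -20750731/35932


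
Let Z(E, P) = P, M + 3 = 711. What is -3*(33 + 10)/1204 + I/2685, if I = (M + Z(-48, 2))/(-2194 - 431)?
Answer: -604693/5638500 ≈ -0.10724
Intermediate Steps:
M = 708 (M = -3 + 711 = 708)
I = -142/525 (I = (708 + 2)/(-2194 - 431) = 710/(-2625) = 710*(-1/2625) = -142/525 ≈ -0.27048)
-3*(33 + 10)/1204 + I/2685 = -3*(33 + 10)/1204 - 142/525/2685 = -3*43*(1/1204) - 142/525*1/2685 = -129*1/1204 - 142/1409625 = -3/28 - 142/1409625 = -604693/5638500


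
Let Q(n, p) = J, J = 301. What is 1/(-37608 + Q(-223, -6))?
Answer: -1/37307 ≈ -2.6805e-5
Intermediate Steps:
Q(n, p) = 301
1/(-37608 + Q(-223, -6)) = 1/(-37608 + 301) = 1/(-37307) = -1/37307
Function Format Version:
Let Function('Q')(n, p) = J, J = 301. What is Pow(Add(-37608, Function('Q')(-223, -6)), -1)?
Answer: Rational(-1, 37307) ≈ -2.6805e-5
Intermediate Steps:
Function('Q')(n, p) = 301
Pow(Add(-37608, Function('Q')(-223, -6)), -1) = Pow(Add(-37608, 301), -1) = Pow(-37307, -1) = Rational(-1, 37307)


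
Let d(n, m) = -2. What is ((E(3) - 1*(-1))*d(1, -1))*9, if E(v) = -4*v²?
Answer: 630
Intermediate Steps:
((E(3) - 1*(-1))*d(1, -1))*9 = ((-4*3² - 1*(-1))*(-2))*9 = ((-4*9 + 1)*(-2))*9 = ((-36 + 1)*(-2))*9 = -35*(-2)*9 = 70*9 = 630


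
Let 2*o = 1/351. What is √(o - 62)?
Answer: I*√3394794/234 ≈ 7.8739*I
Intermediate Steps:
o = 1/702 (o = (½)/351 = (½)*(1/351) = 1/702 ≈ 0.0014245)
√(o - 62) = √(1/702 - 62) = √(-43523/702) = I*√3394794/234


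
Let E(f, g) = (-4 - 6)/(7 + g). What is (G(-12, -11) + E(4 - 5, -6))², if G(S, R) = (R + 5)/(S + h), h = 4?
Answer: 1369/16 ≈ 85.563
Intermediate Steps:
G(S, R) = (5 + R)/(4 + S) (G(S, R) = (R + 5)/(S + 4) = (5 + R)/(4 + S))
E(f, g) = -10/(7 + g)
(G(-12, -11) + E(4 - 5, -6))² = ((5 - 11)/(4 - 12) - 10/(7 - 6))² = (-6/(-8) - 10/1)² = (-⅛*(-6) - 10*1)² = (¾ - 10)² = (-37/4)² = 1369/16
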